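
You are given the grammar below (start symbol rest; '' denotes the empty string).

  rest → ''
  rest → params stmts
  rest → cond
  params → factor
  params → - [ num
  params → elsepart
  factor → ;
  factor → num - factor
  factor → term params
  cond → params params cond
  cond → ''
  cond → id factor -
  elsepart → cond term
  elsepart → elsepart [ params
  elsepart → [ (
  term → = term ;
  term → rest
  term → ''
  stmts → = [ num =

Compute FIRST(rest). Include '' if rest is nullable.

{ -, ;, =, [, id, num, '' }

rest → '' contributes ''.
From rest → params stmts: params nullable, take FIRST(params) ∪ FIRST(stmts) = { -, ;, =, [, id, num }.
From rest → cond: add FIRST(cond) = { -, ;, =, [, id, num, '' } (including '' since cond is nullable).
Union: FIRST(rest) = { -, ;, =, [, id, num, '' }.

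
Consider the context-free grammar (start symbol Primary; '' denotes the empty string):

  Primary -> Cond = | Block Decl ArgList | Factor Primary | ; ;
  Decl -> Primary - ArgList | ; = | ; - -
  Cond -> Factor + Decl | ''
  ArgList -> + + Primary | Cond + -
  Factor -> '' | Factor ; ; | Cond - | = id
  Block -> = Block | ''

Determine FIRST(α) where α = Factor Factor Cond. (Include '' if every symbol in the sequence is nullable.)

{ +, -, ;, =, '' }

Add FIRST(Factor)\{''} = { +, -, ;, = }; Factor is nullable, continue.
Add FIRST(Factor)\{''} = { +, -, ;, = }; Factor is nullable, continue.
Add FIRST(Cond)\{''} = { +, -, ;, = }; Cond is nullable, continue.
Every symbol is nullable, so include ''.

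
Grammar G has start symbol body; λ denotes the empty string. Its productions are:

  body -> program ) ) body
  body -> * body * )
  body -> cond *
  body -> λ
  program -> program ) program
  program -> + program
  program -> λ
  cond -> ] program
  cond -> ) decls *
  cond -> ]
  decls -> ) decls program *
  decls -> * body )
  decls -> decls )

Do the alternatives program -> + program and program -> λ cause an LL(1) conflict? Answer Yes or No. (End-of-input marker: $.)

FIRST(+ program) = { + } and FIRST(λ) = { λ }.
The second is nullable but FOLLOW(program) = { ), * } is disjoint from FIRST of the first.

No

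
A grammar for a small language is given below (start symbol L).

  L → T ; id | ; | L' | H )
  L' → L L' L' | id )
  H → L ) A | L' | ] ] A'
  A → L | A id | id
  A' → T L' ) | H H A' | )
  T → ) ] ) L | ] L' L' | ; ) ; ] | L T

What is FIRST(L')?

From L' → L L' L': add FIRST(L) = { ), ;, ], id }.
L' → id ) contributes {id}.
Union: FIRST(L') = { ), ;, ], id }.

{ ), ;, ], id }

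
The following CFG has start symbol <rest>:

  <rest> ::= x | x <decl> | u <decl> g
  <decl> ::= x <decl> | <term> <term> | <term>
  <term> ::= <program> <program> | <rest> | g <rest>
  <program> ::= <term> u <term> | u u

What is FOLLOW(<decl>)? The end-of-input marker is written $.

In <rest> ::= x <decl>: <decl> is at the end, add FOLLOW(<rest>) = { $, g, u, x }.
In <rest> ::= u <decl> g: add FIRST(g) = { g }.
In <decl> ::= x <decl>: <decl> is at the end, add FOLLOW(<decl>) = { $, g, u, x }.
Union: FOLLOW(<decl>) = { $, g, u, x }.

{ $, g, u, x }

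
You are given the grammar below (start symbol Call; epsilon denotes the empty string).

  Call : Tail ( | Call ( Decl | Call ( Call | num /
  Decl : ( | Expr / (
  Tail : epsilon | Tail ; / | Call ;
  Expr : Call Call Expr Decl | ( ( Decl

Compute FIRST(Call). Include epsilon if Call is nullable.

{ (, ;, num }

From Call : Tail (: Tail nullable, take FIRST(Tail) ∪ {(} = { (, ;, num }.
From Call : Call ( Decl: add FIRST(Call) = { (, ;, num }.
From Call : Call ( Call: add FIRST(Call) = { (, ;, num }.
Call : num / contributes {num}.
Union: FIRST(Call) = { (, ;, num }.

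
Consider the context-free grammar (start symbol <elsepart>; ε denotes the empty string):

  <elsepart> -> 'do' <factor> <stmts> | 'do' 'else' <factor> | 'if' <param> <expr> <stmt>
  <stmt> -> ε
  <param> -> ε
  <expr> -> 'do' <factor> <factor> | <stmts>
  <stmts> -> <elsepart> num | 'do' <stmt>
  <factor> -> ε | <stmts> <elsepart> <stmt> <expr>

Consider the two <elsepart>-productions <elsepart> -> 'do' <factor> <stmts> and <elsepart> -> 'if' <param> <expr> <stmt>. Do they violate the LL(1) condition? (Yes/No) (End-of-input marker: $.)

No

FIRST('do' <factor> <stmts>) = { 'do' } and FIRST('if' <param> <expr> <stmt>) = { 'if' }.
The FIRST sets are disjoint and neither alternative is nullable — no conflict.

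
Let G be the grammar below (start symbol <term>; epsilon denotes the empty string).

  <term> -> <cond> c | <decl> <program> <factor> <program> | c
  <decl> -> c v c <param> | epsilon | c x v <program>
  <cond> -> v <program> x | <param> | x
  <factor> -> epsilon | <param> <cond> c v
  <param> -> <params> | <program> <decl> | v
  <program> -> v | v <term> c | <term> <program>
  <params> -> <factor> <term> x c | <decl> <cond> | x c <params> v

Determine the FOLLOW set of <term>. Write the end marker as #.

<term> is the start symbol, so # ∈ FOLLOW(<term>).
In <program> -> v <term> c: add FIRST(c) = { c }.
In <program> -> <term> <program>: add FIRST(<program>) = { c, v, x }.
In <params> -> <factor> <term> x c: add FIRST(x c) = { x }.
Union: FOLLOW(<term>) = { #, c, v, x }.

{ #, c, v, x }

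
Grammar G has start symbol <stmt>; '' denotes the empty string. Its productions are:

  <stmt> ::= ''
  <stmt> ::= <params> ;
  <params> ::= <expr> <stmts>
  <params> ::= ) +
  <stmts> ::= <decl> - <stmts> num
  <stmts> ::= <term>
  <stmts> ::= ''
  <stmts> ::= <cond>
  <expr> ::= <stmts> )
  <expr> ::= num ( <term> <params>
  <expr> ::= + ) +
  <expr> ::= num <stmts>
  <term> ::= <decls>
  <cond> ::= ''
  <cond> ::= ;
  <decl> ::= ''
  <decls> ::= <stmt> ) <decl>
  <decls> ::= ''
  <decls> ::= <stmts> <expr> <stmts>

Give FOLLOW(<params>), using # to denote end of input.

{ ), +, -, ;, num }

In <stmt> ::= <params> ;: add FIRST(;) = { ; }.
In <expr> ::= num ( <term> <params>: <params> is at the end, add FOLLOW(<expr>) = { ), +, -, ;, num }.
Union: FOLLOW(<params>) = { ), +, -, ;, num }.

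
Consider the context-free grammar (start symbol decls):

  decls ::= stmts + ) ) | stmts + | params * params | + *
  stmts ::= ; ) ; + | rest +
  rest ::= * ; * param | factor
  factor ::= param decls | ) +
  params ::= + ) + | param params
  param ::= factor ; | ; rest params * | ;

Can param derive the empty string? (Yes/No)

No nonterminal in this grammar is nullable.
No production of param has an RHS whose symbols are all nullable, so param is not nullable.

No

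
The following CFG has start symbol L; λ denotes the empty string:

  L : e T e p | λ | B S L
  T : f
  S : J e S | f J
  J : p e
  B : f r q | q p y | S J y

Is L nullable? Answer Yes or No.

L has an λ-production, so L ⇒ λ.

Yes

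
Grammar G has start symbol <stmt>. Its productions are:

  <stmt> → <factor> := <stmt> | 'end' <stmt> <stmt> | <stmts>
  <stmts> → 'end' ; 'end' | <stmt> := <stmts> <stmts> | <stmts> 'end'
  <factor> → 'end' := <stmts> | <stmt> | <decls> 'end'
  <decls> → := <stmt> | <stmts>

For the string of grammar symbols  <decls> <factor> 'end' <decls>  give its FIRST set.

Add FIRST(<decls>) = { 'end', := }; <decls> is not nullable, stop.

{ 'end', := }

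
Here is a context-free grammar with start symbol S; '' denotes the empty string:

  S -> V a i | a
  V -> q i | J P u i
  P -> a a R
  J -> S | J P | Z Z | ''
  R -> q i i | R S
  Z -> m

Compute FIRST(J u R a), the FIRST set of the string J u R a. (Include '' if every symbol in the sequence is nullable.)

Add FIRST(J)\{''} = { a, m, q }; J is nullable, continue.
u is a terminal; add {u} and stop.

{ a, m, q, u }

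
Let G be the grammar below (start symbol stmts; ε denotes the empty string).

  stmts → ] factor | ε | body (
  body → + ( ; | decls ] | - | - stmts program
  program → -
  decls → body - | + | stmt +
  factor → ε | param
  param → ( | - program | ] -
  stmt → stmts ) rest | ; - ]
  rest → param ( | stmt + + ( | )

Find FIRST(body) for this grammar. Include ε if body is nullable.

body → + ( ; contributes {+}.
From body → decls ]: add FIRST(decls) = { ), +, -, ;, ] }.
body → - contributes {-}.
body → - stmts program contributes {-}.
Union: FIRST(body) = { ), +, -, ;, ] }.

{ ), +, -, ;, ] }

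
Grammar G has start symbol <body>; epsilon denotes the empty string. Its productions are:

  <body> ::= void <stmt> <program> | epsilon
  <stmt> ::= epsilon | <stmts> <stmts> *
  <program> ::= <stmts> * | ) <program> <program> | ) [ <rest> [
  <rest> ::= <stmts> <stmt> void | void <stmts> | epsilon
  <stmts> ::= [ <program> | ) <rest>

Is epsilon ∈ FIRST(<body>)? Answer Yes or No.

<body> has an epsilon-production, so <body> ⇒ epsilon.

Yes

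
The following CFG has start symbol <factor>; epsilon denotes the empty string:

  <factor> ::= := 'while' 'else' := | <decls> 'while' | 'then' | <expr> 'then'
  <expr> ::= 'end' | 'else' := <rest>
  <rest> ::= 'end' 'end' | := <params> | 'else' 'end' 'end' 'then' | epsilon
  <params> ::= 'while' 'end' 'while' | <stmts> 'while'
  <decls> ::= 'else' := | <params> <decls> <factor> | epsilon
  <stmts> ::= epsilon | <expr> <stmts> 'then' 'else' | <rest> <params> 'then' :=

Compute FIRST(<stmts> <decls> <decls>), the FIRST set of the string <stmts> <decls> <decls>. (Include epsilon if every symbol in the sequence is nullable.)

{ 'else', 'end', 'while', :=, epsilon }

Add FIRST(<stmts>)\{epsilon} = { 'else', 'end', 'while', := }; <stmts> is nullable, continue.
Add FIRST(<decls>)\{epsilon} = { 'else', 'end', 'while', := }; <decls> is nullable, continue.
Add FIRST(<decls>)\{epsilon} = { 'else', 'end', 'while', := }; <decls> is nullable, continue.
Every symbol is nullable, so include epsilon.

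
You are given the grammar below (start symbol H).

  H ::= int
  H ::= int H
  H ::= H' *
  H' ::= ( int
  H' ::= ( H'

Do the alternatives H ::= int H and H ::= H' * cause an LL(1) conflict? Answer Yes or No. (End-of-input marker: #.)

FIRST(int H) = { int } and FIRST(H' *) = { ( }.
The FIRST sets are disjoint and neither alternative is nullable — no conflict.

No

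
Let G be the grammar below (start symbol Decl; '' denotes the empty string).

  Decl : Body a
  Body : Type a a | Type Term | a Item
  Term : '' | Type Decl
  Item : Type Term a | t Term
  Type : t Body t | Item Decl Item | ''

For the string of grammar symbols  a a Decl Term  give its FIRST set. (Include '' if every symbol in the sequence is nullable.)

a is a terminal; add {a} and stop.

{ a }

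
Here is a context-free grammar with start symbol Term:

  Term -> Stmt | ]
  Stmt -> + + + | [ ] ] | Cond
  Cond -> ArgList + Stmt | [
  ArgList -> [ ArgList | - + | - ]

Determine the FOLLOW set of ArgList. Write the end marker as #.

{ + }

In Cond -> ArgList + Stmt: add FIRST(+ Stmt) = { + }.
In ArgList -> [ ArgList: ArgList is at the end, add FOLLOW(ArgList) = { + }.
Union: FOLLOW(ArgList) = { + }.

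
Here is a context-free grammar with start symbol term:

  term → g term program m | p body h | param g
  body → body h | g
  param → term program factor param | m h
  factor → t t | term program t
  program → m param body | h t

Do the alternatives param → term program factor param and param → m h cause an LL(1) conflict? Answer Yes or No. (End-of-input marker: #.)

FIRST(term program factor param) = { g, m, p } and FIRST(m h) = { m }.
Both contain m, so the two alternatives are not disjoint — LL(1) conflict.

Yes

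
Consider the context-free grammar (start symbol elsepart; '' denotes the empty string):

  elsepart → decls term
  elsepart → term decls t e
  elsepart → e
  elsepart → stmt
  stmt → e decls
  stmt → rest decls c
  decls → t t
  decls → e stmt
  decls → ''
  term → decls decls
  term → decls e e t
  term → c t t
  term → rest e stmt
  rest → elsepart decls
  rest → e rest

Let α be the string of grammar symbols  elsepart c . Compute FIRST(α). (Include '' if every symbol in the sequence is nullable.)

Add FIRST(elsepart)\{''} = { c, e, t }; elsepart is nullable, continue.
c is a terminal; add {c} and stop.

{ c, e, t }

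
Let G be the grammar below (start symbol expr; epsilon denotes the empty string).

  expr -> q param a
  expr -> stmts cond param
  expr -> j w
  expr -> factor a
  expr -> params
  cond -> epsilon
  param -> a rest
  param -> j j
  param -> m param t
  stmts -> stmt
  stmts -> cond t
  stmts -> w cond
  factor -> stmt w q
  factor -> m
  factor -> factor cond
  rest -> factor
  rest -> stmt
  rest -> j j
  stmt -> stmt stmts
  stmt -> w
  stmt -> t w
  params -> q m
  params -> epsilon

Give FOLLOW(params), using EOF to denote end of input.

In expr -> params: params is at the end, add FOLLOW(expr) = { EOF }.
Union: FOLLOW(params) = { EOF }.

{ EOF }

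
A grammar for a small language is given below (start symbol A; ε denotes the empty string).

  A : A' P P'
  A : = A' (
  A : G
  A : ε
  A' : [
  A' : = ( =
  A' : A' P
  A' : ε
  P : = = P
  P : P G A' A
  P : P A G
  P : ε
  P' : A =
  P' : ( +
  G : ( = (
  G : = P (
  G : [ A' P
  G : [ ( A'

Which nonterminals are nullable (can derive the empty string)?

{ A, A', P }

Directly nullable (have an ε-production): A, A', P.
No other nonterminal has a production whose RHS symbols are all nullable.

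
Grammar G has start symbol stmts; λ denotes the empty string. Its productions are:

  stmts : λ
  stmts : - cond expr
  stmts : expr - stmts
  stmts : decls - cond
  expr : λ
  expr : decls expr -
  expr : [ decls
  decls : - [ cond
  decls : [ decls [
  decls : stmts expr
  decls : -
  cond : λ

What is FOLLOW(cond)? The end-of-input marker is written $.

{ $, -, [ }

In stmts : - cond expr: add FIRST(expr)\{λ} = { -, [ }.
  Since expr is nullable, also add FOLLOW(stmts) = { $, -, [ }.
In stmts : decls - cond: cond is at the end, add FOLLOW(stmts) = { $, -, [ }.
In decls : - [ cond: cond is at the end, add FOLLOW(decls) = { $, -, [ }.
Union: FOLLOW(cond) = { $, -, [ }.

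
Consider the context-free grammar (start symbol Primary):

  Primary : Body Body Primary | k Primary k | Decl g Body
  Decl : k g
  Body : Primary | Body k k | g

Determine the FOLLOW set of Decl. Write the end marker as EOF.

{ g }

In Primary : Decl g Body: add FIRST(g Body) = { g }.
Union: FOLLOW(Decl) = { g }.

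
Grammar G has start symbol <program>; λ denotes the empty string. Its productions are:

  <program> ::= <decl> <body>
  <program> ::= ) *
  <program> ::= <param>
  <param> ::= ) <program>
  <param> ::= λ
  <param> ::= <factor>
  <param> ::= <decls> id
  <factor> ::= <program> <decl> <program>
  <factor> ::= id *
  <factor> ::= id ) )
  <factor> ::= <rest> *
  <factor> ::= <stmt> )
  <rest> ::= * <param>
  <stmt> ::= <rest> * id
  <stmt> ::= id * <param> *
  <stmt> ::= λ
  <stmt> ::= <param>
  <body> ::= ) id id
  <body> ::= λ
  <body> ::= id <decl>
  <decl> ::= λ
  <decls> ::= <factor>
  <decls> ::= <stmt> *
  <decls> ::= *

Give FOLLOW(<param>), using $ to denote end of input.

In <program> ::= <param>: <param> is at the end, add FOLLOW(<program>) = { $, ), *, id }.
In <rest> ::= * <param>: <param> is at the end, add FOLLOW(<rest>) = { * }.
In <stmt> ::= id * <param> *: add FIRST(*) = { * }.
In <stmt> ::= <param>: <param> is at the end, add FOLLOW(<stmt>) = { ), * }.
Union: FOLLOW(<param>) = { $, ), *, id }.

{ $, ), *, id }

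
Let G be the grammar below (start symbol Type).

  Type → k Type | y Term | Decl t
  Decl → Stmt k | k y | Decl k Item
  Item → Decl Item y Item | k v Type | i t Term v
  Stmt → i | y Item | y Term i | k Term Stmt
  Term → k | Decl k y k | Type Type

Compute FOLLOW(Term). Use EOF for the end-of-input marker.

{ EOF, i, k, t, v, y }

In Type → y Term: Term is at the end, add FOLLOW(Type) = { EOF, i, k, t, v, y }.
In Item → i t Term v: add FIRST(v) = { v }.
In Stmt → y Term i: add FIRST(i) = { i }.
In Stmt → k Term Stmt: add FIRST(Stmt) = { i, k, y }.
Union: FOLLOW(Term) = { EOF, i, k, t, v, y }.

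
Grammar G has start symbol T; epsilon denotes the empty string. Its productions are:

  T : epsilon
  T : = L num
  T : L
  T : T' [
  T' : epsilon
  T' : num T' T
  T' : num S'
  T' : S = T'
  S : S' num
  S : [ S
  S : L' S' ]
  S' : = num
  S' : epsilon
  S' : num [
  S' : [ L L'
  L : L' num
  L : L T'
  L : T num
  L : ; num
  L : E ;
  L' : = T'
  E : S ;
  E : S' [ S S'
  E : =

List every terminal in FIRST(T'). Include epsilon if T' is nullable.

{ =, [, num, epsilon }

T' : epsilon contributes epsilon.
T' : num T' T contributes {num}.
T' : num S' contributes {num}.
From T' : S = T': add FIRST(S) = { =, [, num }.
Union: FIRST(T') = { =, [, num, epsilon }.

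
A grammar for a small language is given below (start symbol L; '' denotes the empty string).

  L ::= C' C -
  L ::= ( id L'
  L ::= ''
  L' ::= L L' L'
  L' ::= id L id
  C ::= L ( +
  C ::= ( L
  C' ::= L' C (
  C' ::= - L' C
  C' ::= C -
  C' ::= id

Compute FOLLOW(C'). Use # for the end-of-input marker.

{ (, -, id }

In L ::= C' C -: add FIRST(C -) = { (, -, id }.
Union: FOLLOW(C') = { (, -, id }.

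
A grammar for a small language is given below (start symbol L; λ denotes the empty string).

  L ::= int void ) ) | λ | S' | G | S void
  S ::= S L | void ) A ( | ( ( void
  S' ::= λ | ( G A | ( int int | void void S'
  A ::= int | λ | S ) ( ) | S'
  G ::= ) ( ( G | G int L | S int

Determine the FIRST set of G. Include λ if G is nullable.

{ (, ), void }

G ::= ) ( ( G contributes {)}.
From G ::= G int L: add FIRST(G) = { (, ), void }.
From G ::= S int: add FIRST(S) = { (, void }.
Union: FIRST(G) = { (, ), void }.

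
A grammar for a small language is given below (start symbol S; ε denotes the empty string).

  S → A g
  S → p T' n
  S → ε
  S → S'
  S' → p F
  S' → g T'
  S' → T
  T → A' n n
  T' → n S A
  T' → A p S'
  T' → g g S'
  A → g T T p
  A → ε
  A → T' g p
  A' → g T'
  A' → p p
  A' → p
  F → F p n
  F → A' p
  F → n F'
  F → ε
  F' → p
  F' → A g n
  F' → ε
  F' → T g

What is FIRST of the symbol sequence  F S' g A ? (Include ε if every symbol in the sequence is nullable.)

{ g, n, p }

Add FIRST(F)\{ε} = { g, n, p }; F is nullable, continue.
Add FIRST(S') = { g, p }; S' is not nullable, stop.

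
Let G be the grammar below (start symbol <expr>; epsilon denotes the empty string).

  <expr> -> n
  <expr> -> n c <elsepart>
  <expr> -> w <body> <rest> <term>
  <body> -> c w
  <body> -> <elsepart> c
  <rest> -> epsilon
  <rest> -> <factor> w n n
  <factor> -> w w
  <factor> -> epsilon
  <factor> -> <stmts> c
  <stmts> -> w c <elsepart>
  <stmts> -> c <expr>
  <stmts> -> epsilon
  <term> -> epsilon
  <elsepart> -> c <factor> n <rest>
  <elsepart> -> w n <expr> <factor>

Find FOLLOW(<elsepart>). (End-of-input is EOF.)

In <expr> -> n c <elsepart>: <elsepart> is at the end, add FOLLOW(<expr>) = { EOF, c, w }.
In <body> -> <elsepart> c: add FIRST(c) = { c }.
In <stmts> -> w c <elsepart>: <elsepart> is at the end, add FOLLOW(<stmts>) = { c }.
Union: FOLLOW(<elsepart>) = { EOF, c, w }.

{ EOF, c, w }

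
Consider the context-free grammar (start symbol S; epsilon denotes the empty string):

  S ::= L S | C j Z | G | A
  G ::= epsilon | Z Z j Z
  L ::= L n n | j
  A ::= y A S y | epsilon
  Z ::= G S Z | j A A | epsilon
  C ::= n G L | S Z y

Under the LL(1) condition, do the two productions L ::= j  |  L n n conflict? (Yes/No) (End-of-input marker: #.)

FIRST(j) = { j } and FIRST(L n n) = { j }.
Both contain j, so the two alternatives are not disjoint — LL(1) conflict.

Yes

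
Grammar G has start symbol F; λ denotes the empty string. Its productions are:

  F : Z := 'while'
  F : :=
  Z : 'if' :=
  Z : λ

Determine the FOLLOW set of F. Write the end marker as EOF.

{ EOF }

F is the start symbol, so EOF ∈ FOLLOW(F).
Union: FOLLOW(F) = { EOF }.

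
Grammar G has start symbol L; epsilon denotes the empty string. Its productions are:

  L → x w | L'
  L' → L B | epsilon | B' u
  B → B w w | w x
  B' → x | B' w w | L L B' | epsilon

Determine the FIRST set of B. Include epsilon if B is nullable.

From B → B w w: add FIRST(B) = { w }.
B → w x contributes {w}.
Union: FIRST(B) = { w }.

{ w }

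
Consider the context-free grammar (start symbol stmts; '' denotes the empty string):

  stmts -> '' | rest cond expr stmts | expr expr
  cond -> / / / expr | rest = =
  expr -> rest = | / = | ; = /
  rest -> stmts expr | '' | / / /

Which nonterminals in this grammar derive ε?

Directly nullable (have an ''-production): stmts, rest.
No other nonterminal has a production whose RHS symbols are all nullable.

{ rest, stmts }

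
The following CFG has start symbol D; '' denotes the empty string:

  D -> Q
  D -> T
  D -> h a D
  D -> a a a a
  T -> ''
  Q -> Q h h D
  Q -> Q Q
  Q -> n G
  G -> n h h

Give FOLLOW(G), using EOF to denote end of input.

In Q -> n G: G is at the end, add FOLLOW(Q) = { EOF, h, n }.
Union: FOLLOW(G) = { EOF, h, n }.

{ EOF, h, n }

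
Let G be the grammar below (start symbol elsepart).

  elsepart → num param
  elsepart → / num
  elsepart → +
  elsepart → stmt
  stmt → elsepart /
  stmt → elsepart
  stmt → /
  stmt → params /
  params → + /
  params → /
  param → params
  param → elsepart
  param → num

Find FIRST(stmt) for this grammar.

From stmt → elsepart /: add FIRST(elsepart) = { +, /, num }.
From stmt → elsepart: add FIRST(elsepart) = { +, /, num }.
stmt → / contributes {/}.
From stmt → params /: add FIRST(params) = { +, / }.
Union: FIRST(stmt) = { +, /, num }.

{ +, /, num }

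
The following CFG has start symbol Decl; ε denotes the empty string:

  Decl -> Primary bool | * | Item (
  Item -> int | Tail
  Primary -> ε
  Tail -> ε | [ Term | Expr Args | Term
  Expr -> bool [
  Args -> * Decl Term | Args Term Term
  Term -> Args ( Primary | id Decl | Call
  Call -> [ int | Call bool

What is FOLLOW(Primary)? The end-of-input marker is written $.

{ (, *, [, bool, id }

In Decl -> Primary bool: add FIRST(bool) = { bool }.
In Term -> Args ( Primary: Primary is at the end, add FOLLOW(Term) = { (, *, [, id }.
Union: FOLLOW(Primary) = { (, *, [, bool, id }.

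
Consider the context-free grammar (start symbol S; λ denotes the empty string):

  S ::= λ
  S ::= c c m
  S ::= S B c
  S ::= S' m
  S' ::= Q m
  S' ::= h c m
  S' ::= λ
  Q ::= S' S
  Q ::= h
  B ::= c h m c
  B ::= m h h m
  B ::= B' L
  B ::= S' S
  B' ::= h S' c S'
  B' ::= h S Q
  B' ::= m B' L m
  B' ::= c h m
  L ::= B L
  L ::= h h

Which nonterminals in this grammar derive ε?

Directly nullable (have an λ-production): S, S'.
B ::= S' S with every symbol nullable, so B is nullable.
Q ::= S' S with every symbol nullable, so Q is nullable.
No other nonterminal has a production whose RHS symbols are all nullable.

{ B, Q, S, S' }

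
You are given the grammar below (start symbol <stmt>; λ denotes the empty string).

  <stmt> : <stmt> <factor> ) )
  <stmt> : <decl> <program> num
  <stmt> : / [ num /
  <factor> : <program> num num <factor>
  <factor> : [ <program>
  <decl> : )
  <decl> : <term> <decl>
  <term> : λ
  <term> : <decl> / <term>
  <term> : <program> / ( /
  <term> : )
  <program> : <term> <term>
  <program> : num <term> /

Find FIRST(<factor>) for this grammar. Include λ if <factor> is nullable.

{ ), /, [, num }

From <factor> : <program> num num <factor>: <program> nullable, take FIRST(<program>) ∪ {num} = { ), /, num }.
<factor> : [ <program> contributes {[}.
Union: FIRST(<factor>) = { ), /, [, num }.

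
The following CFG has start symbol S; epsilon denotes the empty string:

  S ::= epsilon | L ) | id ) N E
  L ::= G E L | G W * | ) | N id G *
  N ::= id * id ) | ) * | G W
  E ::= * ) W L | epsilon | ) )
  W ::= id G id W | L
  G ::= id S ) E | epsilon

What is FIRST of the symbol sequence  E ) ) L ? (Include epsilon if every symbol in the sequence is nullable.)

Add FIRST(E)\{epsilon} = { ), * }; E is nullable, continue.
) is a terminal; add {)} and stop.

{ ), * }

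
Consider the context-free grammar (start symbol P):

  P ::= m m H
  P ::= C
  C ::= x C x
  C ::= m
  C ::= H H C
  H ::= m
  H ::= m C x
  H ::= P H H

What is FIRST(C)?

C ::= x C x contributes {x}.
C ::= m contributes {m}.
From C ::= H H C: add FIRST(H) = { m, x }.
Union: FIRST(C) = { m, x }.

{ m, x }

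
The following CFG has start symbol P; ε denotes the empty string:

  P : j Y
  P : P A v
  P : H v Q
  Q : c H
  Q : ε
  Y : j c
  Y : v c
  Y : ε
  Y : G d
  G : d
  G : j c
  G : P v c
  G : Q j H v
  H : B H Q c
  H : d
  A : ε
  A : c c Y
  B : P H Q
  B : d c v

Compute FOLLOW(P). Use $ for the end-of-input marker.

{ $, c, d, j, v }

P is the start symbol, so $ ∈ FOLLOW(P).
In P : P A v: add FIRST(A v) = { c, v }.
In G : P v c: add FIRST(v c) = { v }.
In B : P H Q: add FIRST(H Q) = { d, j }.
Union: FOLLOW(P) = { $, c, d, j, v }.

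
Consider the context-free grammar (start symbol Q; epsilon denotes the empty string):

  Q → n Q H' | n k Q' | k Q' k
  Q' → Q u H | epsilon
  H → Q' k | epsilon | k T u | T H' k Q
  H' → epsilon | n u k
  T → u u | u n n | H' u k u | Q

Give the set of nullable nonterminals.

Directly nullable (have an epsilon-production): Q', H, H'.
No other nonterminal has a production whose RHS symbols are all nullable.

{ H, H', Q' }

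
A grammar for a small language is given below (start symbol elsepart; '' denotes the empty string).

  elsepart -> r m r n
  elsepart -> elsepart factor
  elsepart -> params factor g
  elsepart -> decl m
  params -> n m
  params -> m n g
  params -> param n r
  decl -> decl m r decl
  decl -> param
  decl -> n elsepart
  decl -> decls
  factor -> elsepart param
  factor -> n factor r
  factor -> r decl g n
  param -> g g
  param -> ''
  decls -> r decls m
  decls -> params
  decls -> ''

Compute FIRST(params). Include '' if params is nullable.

params -> n m contributes {n}.
params -> m n g contributes {m}.
From params -> param n r: param nullable, take FIRST(param) ∪ {n} = { g, n }.
Union: FIRST(params) = { g, m, n }.

{ g, m, n }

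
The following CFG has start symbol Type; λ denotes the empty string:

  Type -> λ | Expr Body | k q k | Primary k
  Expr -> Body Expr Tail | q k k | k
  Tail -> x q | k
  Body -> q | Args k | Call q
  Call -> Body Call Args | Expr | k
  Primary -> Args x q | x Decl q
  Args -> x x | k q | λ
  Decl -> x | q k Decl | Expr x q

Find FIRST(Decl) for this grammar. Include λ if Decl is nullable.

Decl -> x contributes {x}.
Decl -> q k Decl contributes {q}.
From Decl -> Expr x q: add FIRST(Expr) = { k, q, x }.
Union: FIRST(Decl) = { k, q, x }.

{ k, q, x }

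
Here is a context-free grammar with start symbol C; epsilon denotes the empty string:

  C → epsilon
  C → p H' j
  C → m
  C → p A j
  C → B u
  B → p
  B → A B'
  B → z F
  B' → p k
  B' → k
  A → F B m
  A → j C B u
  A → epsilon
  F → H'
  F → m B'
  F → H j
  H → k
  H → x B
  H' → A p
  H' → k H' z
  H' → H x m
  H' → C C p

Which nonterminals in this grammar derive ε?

{ A, C }

Directly nullable (have an epsilon-production): C, A.
No other nonterminal has a production whose RHS symbols are all nullable.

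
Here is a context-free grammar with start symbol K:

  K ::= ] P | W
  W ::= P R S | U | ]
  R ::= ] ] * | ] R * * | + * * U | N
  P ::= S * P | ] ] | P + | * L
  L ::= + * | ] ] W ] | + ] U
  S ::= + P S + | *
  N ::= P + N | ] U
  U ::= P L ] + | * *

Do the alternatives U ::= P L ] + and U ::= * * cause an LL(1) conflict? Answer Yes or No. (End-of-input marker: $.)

FIRST(P L ] +) = { *, +, ] } and FIRST(* *) = { * }.
Both contain *, so the two alternatives are not disjoint — LL(1) conflict.

Yes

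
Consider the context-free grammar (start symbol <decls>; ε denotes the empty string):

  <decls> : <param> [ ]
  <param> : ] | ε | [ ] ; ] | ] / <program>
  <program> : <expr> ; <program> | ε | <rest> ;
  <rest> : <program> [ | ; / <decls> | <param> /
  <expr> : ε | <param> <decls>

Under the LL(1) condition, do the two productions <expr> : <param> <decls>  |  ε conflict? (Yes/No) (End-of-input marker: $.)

No

FIRST(<param> <decls>) = { [, ] } and FIRST(ε) = { ε }.
The second is nullable but FOLLOW(<expr>) = { ; } is disjoint from FIRST of the first.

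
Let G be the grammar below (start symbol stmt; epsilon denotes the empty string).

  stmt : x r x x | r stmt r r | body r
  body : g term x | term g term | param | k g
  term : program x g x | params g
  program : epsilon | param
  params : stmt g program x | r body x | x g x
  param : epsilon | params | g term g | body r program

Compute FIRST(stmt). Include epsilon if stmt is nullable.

stmt : x r x x contributes {x}.
stmt : r stmt r r contributes {r}.
From stmt : body r: body nullable, take FIRST(body) ∪ {r} = { g, k, r, x }.
Union: FIRST(stmt) = { g, k, r, x }.

{ g, k, r, x }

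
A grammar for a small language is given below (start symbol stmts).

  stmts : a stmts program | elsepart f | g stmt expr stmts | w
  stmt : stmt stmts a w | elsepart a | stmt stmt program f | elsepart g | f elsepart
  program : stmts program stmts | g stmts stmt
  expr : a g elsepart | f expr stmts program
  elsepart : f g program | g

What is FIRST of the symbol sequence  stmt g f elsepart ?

{ f, g }

Add FIRST(stmt) = { f, g }; stmt is not nullable, stop.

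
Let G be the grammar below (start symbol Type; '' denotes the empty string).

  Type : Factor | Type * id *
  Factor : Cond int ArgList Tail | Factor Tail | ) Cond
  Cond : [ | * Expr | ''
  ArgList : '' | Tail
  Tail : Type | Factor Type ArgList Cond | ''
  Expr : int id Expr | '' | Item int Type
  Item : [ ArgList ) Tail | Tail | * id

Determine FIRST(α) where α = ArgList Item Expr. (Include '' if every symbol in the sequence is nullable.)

{ ), *, [, int, '' }

Add FIRST(ArgList)\{''} = { ), *, [, int }; ArgList is nullable, continue.
Add FIRST(Item)\{''} = { ), *, [, int }; Item is nullable, continue.
Add FIRST(Expr)\{''} = { ), *, [, int }; Expr is nullable, continue.
Every symbol is nullable, so include ''.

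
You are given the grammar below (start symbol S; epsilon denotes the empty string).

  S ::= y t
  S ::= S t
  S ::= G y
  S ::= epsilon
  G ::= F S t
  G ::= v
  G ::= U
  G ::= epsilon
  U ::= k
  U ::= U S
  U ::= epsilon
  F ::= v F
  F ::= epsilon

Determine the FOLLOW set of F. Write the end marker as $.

In G ::= F S t: add FIRST(S t) = { k, t, v, y }.
In F ::= v F: F is at the end, add FOLLOW(F) = { k, t, v, y }.
Union: FOLLOW(F) = { k, t, v, y }.

{ k, t, v, y }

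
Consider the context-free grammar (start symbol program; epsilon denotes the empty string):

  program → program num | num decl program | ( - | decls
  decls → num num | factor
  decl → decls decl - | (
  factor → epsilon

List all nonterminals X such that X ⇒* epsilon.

Directly nullable (have an epsilon-production): factor.
program → decls with every symbol nullable, so program is nullable.
decls → factor with every symbol nullable, so decls is nullable.
No other nonterminal has a production whose RHS symbols are all nullable.

{ decls, factor, program }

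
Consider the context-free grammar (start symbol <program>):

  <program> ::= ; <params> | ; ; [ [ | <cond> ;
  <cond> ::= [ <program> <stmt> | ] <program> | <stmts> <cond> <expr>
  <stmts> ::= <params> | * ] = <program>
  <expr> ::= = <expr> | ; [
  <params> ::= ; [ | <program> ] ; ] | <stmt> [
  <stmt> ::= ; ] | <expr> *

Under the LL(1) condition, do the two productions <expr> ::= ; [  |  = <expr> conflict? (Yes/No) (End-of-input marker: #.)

No

FIRST(; [) = { ; } and FIRST(= <expr>) = { = }.
The FIRST sets are disjoint and neither alternative is nullable — no conflict.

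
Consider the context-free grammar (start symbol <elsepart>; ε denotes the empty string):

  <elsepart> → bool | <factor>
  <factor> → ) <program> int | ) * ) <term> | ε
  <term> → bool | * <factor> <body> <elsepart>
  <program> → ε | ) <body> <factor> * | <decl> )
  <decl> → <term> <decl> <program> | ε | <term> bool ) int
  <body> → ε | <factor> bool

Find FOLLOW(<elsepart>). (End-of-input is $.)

<elsepart> is the start symbol, so $ ∈ FOLLOW(<elsepart>).
In <term> → * <factor> <body> <elsepart>: <elsepart> is at the end, add FOLLOW(<term>) = { $, ), *, bool }.
Union: FOLLOW(<elsepart>) = { $, ), *, bool }.

{ $, ), *, bool }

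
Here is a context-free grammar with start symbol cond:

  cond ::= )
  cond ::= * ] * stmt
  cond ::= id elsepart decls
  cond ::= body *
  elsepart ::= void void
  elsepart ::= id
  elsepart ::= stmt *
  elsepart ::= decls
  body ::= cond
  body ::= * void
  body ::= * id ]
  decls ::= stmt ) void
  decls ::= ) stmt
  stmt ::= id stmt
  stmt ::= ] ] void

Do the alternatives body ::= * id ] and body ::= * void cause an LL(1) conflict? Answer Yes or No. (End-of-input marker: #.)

Yes

FIRST(* id ]) = { * } and FIRST(* void) = { * }.
Both contain *, so the two alternatives are not disjoint — LL(1) conflict.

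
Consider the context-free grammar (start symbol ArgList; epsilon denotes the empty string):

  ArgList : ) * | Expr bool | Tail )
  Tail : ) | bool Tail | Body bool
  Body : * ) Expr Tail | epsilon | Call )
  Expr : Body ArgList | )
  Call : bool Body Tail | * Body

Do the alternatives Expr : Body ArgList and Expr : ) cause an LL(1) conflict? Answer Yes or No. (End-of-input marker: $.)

FIRST(Body ArgList) = { ), *, bool } and FIRST()) = { ) }.
Both contain ), so the two alternatives are not disjoint — LL(1) conflict.

Yes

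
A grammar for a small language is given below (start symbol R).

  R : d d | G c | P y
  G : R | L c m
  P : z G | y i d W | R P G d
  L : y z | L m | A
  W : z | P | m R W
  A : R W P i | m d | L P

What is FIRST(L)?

{ d, m, y, z }

L : y z contributes {y}.
From L : L m: add FIRST(L) = { d, m, y, z }.
From L : A: add FIRST(A) = { d, m, y, z }.
Union: FIRST(L) = { d, m, y, z }.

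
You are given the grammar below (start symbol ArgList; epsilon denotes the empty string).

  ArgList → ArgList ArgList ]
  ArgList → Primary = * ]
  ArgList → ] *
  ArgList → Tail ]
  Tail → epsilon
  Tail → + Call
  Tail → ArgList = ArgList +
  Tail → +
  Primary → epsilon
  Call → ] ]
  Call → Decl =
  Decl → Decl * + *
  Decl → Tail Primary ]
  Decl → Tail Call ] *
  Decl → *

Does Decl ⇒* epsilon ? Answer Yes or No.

Nullable nonterminals: Primary, Tail.
No production of Decl has an RHS whose symbols are all nullable, so Decl is not nullable.

No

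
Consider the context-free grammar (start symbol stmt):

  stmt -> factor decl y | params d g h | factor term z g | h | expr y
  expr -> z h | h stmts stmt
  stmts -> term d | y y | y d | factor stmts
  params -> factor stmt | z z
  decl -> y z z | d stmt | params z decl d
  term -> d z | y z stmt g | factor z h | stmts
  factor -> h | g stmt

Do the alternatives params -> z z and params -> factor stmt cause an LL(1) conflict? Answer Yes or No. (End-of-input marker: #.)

FIRST(z z) = { z } and FIRST(factor stmt) = { g, h }.
The FIRST sets are disjoint and neither alternative is nullable — no conflict.

No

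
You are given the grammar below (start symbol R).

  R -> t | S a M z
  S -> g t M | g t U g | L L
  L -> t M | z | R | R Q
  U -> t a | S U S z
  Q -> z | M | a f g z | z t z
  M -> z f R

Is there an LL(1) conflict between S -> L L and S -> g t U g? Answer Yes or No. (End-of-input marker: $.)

FIRST(L L) = { g, t, z } and FIRST(g t U g) = { g }.
Both contain g, so the two alternatives are not disjoint — LL(1) conflict.

Yes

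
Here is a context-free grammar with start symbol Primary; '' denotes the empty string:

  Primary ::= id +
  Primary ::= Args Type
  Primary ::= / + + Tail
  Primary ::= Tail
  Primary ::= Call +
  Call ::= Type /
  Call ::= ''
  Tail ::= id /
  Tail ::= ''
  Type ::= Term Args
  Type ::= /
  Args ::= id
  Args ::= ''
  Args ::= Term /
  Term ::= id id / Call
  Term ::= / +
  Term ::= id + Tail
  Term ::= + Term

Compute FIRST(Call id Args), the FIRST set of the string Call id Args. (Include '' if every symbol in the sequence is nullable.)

Add FIRST(Call)\{''} = { +, /, id }; Call is nullable, continue.
id is a terminal; add {id} and stop.

{ +, /, id }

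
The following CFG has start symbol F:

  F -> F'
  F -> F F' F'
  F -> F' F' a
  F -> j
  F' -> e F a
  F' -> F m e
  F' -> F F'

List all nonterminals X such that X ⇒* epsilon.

No nonterminal has an empty production or an RHS whose symbols are all nullable.

{ } (none)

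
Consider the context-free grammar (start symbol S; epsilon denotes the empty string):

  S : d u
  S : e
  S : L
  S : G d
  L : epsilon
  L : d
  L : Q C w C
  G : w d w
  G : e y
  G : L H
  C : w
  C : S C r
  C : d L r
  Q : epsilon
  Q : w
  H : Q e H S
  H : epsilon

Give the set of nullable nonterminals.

Directly nullable (have an epsilon-production): L, Q, H.
G : L H with every symbol nullable, so G is nullable.
S : L with every symbol nullable, so S is nullable.
No other nonterminal has a production whose RHS symbols are all nullable.

{ G, H, L, Q, S }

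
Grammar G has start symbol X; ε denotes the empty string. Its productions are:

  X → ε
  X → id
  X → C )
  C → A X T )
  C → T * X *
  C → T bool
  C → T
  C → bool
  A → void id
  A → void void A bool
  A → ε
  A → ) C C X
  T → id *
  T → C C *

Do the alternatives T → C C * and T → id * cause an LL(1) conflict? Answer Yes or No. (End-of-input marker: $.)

Yes

FIRST(C C *) = { ), bool, id, void } and FIRST(id *) = { id }.
Both contain id, so the two alternatives are not disjoint — LL(1) conflict.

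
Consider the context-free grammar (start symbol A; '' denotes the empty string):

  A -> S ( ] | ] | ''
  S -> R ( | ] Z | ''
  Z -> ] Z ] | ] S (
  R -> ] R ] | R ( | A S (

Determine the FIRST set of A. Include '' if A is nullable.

{ (, ], '' }

From A -> S ( ]: S nullable, take FIRST(S) ∪ {(} = { (, ] }.
A -> ] contributes {]}.
A -> '' contributes ''.
Union: FIRST(A) = { (, ], '' }.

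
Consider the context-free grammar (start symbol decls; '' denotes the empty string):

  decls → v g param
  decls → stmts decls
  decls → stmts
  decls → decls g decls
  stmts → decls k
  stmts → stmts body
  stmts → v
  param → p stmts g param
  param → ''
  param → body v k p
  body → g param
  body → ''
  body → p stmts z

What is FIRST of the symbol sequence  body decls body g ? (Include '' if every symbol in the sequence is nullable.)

Add FIRST(body)\{''} = { g, p }; body is nullable, continue.
Add FIRST(decls) = { v }; decls is not nullable, stop.

{ g, p, v }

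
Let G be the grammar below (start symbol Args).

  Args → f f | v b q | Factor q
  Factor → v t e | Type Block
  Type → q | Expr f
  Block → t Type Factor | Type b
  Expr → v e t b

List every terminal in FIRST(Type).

Type → q contributes {q}.
From Type → Expr f: add FIRST(Expr) = { v }.
Union: FIRST(Type) = { q, v }.

{ q, v }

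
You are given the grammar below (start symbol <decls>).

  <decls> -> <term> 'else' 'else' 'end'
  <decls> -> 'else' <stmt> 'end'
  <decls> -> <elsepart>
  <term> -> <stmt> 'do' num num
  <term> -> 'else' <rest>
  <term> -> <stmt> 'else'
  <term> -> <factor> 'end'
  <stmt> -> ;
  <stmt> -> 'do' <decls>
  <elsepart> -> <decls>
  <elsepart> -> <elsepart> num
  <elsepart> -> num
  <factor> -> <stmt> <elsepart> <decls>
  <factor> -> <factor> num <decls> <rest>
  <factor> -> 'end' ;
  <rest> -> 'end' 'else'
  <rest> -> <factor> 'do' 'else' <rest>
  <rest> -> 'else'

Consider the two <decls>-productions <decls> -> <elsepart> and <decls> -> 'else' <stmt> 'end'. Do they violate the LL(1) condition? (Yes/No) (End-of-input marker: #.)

Yes

FIRST(<elsepart>) = { 'do', 'else', 'end', ;, num } and FIRST('else' <stmt> 'end') = { 'else' }.
Both contain 'else', so the two alternatives are not disjoint — LL(1) conflict.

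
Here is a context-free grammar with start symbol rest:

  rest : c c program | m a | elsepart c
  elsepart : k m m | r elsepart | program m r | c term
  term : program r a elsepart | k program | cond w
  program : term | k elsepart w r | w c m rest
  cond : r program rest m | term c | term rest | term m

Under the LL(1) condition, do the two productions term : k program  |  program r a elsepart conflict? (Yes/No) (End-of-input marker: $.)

Yes

FIRST(k program) = { k } and FIRST(program r a elsepart) = { k, r, w }.
Both contain k, so the two alternatives are not disjoint — LL(1) conflict.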